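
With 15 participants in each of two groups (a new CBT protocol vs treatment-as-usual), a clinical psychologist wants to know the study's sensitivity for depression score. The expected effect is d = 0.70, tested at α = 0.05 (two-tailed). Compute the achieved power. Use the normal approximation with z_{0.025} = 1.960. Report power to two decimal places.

power ≈ 0.48

For two equal groups, power = Φ(d·√(n/2) − z_{α/2}).
d·√(n/2) = 0.70 × √(15/2) = 0.70 × 2.739 = 1.917.
z_β = 1.917 − 1.960 = -0.043.
Power = Φ(-0.043) = 0.483.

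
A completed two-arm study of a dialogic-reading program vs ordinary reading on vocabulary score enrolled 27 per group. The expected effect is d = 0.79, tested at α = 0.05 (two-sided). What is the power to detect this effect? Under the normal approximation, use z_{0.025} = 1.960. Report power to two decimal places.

For two equal groups, power = Φ(d·√(n/2) − z_{α/2}).
d·√(n/2) = 0.79 × √(27/2) = 0.79 × 3.674 = 2.903.
z_β = 2.903 − 1.960 = 0.943.
Power = Φ(0.943) = 0.827.

power ≈ 0.83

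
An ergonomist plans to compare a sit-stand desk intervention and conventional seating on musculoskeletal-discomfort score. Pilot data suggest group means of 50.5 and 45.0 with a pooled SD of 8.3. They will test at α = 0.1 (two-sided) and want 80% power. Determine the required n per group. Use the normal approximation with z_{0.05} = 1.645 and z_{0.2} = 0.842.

n = 29 per group

Cohen's d = |M₁ − M₂| / SD_pooled = |50.5 − 45.0| / 8.3 = 5.5 / 8.3 = 0.663.
For two independent groups with equal n: n = 2·((z_{α/2} + z_β) / d)².
z_{α/2} + z_β = 1.645 + 0.842 = 2.487.
n = 2 × (2.487 / 0.663)² = 2 × 3.751² = 2 × 14.07 = 28.1.
Round up to the next whole participant.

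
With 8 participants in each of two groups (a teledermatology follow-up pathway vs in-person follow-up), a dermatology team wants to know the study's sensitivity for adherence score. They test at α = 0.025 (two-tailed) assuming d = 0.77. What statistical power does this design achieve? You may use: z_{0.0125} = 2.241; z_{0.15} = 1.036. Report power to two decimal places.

power ≈ 0.24

For two equal groups, power = Φ(d·√(n/2) − z_{α/2}).
d·√(n/2) = 0.77 × √(8/2) = 0.77 × 2.000 = 1.540.
z_β = 1.540 − 2.241 = -0.701.
Power = Φ(-0.701) = 0.242.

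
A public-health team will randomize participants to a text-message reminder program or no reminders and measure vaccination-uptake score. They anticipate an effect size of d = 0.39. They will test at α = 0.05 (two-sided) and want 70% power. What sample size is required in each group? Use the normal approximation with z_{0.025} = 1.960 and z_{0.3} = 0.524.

For two independent groups with equal n: n = 2·((z_{α/2} + z_β) / d)².
z_{α/2} + z_β = 1.960 + 0.524 = 2.484.
n = 2 × (2.484 / 0.39)² = 2 × 6.369² = 2 × 40.57 = 81.1.
Round up to the next whole participant.

n = 82 per group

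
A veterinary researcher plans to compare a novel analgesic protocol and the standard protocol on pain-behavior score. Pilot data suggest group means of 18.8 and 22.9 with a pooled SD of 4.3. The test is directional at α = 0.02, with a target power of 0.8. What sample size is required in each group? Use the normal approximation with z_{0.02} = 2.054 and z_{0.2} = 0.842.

n = 19 per group

Cohen's d = |M₁ − M₂| / SD_pooled = |18.8 − 22.9| / 4.3 = 4.1 / 4.3 = 0.953.
For two independent groups with equal n: n = 2·((z_{α} + z_β) / d)².
z_{α} + z_β = 2.054 + 0.842 = 2.896.
n = 2 × (2.896 / 0.953)² = 2 × 3.039² = 2 × 9.23 = 18.5.
Round up to the next whole participant.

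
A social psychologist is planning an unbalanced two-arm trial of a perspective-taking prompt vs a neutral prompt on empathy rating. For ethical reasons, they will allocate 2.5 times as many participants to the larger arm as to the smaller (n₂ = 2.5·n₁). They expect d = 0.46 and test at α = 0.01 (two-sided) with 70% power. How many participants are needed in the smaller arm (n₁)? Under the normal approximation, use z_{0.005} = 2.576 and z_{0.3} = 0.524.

n₁ = 64

With allocation ratio k = n₂/n₁ = 2.5, Var(x̄₁−x̄₂) = σ²(1/n₁ + 1/(k·n₁)) = σ²·(k+1)/(k·n₁).
So n₁ = (1 + 1/k)·((z_{α/2} + z_β)/d)² = 1.400 × (3.100/0.46)².
n₁ = 1.400 × 45.42 = 63.6.
Round up: n₁ = 64, giving n₂ = 2.5 × 64 = 160.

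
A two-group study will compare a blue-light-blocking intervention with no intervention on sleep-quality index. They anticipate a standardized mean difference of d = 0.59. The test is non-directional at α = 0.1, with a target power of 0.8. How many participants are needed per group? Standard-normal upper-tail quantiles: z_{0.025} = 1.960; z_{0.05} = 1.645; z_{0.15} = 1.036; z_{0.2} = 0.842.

n = 36 per group

For two independent groups with equal n: n = 2·((z_{α/2} + z_β) / d)².
z_{α/2} + z_β = 1.645 + 0.842 = 2.487.
n = 2 × (2.487 / 0.59)² = 2 × 4.215² = 2 × 17.77 = 35.5.
Round up to the next whole participant.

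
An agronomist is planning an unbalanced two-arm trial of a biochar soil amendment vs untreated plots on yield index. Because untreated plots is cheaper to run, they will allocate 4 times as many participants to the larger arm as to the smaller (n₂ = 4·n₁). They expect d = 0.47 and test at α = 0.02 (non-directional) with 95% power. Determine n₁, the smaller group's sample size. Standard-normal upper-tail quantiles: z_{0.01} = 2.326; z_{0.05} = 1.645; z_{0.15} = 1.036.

n₁ = 90

With allocation ratio k = n₂/n₁ = 4, Var(x̄₁−x̄₂) = σ²(1/n₁ + 1/(k·n₁)) = σ²·(k+1)/(k·n₁).
So n₁ = (1 + 1/k)·((z_{α/2} + z_β)/d)² = 1.250 × (3.971/0.47)².
n₁ = 1.250 × 71.38 = 89.2.
Round up: n₁ = 90, giving n₂ = 4 × 90 = 360.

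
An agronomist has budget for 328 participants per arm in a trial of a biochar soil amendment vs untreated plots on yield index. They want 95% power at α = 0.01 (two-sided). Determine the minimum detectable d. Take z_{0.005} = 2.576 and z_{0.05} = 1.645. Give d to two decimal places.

For two independent groups of n = 328 each: d_min = (z_{α/2} + z_β)·√(2/n).
z-sum = 2.576 + 1.645 = 4.221.
d_min = 4.221 × √(2/328) = 4.221 × 0.0781 = 0.330.

d_min ≈ 0.33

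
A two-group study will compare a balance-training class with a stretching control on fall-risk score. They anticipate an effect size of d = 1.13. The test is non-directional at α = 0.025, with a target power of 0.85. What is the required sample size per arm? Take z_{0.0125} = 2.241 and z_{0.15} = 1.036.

n = 17 per group

For two independent groups with equal n: n = 2·((z_{α/2} + z_β) / d)².
z_{α/2} + z_β = 2.241 + 1.036 = 3.277.
n = 2 × (3.277 / 1.13)² = 2 × 2.900² = 2 × 8.41 = 16.8.
Round up to the next whole participant.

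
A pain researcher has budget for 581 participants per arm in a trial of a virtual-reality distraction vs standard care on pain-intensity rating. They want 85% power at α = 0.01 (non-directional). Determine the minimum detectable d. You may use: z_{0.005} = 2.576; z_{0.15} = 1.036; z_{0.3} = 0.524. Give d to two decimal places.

d_min ≈ 0.21

For two independent groups of n = 581 each: d_min = (z_{α/2} + z_β)·√(2/n).
z-sum = 2.576 + 1.036 = 3.612.
d_min = 3.612 × √(2/581) = 3.612 × 0.0587 = 0.212.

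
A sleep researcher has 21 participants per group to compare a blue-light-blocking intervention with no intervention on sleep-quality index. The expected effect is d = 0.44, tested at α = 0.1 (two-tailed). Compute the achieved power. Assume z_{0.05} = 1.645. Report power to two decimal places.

power ≈ 0.41

For two equal groups, power = Φ(d·√(n/2) − z_{α/2}).
d·√(n/2) = 0.44 × √(21/2) = 0.44 × 3.240 = 1.426.
z_β = 1.426 − 1.645 = -0.219.
Power = Φ(-0.219) = 0.413.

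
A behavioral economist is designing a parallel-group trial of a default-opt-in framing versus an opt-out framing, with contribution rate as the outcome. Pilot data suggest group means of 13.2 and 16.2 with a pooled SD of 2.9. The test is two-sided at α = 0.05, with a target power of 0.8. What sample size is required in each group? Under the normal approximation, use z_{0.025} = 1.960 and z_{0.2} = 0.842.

Cohen's d = |M₁ − M₂| / SD_pooled = |13.2 − 16.2| / 2.9 = 3.0 / 2.9 = 1.034.
For two independent groups with equal n: n = 2·((z_{α/2} + z_β) / d)².
z_{α/2} + z_β = 1.960 + 0.842 = 2.802.
n = 2 × (2.802 / 1.034)² = 2 × 2.710² = 2 × 7.34 = 14.7.
Round up to the next whole participant.

n = 15 per group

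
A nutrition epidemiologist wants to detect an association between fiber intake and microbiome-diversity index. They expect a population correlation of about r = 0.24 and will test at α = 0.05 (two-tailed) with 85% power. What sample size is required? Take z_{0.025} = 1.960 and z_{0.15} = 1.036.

n = 153

Fisher's z: C = ½·ln((1+r)/(1−r)) = ½·ln(1.6316) = 0.2448.
n = ((z_{α/2} + z_β)/C)² + 3.
(1.960 + 1.036) / 0.2448 = 2.996 / 0.2448 = 12.239.
n = 12.239² + 3 = 149.78 + 3 = 152.8.
Round up.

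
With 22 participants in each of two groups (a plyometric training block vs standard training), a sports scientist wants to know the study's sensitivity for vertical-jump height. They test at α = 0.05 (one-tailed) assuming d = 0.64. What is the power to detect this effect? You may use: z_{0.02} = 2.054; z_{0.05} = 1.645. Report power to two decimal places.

power ≈ 0.68

For two equal groups, power = Φ(d·√(n/2) − z_{α}).
d·√(n/2) = 0.64 × √(22/2) = 0.64 × 3.317 = 2.123.
z_β = 2.123 − 1.645 = 0.478.
Power = Φ(0.478) = 0.684.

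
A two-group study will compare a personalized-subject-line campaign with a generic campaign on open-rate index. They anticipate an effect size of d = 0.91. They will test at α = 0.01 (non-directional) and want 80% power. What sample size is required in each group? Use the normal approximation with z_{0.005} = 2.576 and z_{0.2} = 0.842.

For two independent groups with equal n: n = 2·((z_{α/2} + z_β) / d)².
z_{α/2} + z_β = 2.576 + 0.842 = 3.418.
n = 2 × (3.418 / 0.91)² = 2 × 3.756² = 2 × 14.11 = 28.2.
Round up to the next whole participant.

n = 29 per group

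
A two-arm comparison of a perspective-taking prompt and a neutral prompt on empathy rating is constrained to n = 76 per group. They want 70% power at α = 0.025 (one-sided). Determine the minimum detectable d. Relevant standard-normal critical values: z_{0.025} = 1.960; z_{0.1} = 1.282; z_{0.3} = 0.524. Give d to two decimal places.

For two independent groups of n = 76 each: d_min = (z_{α} + z_β)·√(2/n).
z-sum = 1.960 + 0.524 = 2.484.
d_min = 2.484 × √(2/76) = 2.484 × 0.1622 = 0.403.

d_min ≈ 0.40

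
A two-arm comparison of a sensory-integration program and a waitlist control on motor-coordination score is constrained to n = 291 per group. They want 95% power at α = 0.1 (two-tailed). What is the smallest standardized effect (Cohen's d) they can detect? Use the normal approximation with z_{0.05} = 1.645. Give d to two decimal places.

d_min ≈ 0.27

For two independent groups of n = 291 each: d_min = (z_{α/2} + z_β)·√(2/n).
z-sum = 1.645 + 1.645 = 3.290.
d_min = 3.290 × √(2/291) = 3.290 × 0.0829 = 0.273.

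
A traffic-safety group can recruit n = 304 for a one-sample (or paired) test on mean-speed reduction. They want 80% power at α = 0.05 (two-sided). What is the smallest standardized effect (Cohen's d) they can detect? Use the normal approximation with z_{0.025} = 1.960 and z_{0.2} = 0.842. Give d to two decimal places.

d_min ≈ 0.16

For a single sample (or paired design) of n = 304: d_min = (z_{α/2} + z_β)/√n.
z-sum = 1.960 + 0.842 = 2.802.
d_min = 2.802 / √304 = 2.802 / 17.436 = 0.161.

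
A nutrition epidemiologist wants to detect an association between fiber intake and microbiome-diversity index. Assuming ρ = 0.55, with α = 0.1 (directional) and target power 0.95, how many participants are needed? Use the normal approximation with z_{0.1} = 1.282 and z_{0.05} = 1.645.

Fisher's z: C = ½·ln((1+r)/(1−r)) = ½·ln(3.4444) = 0.6184.
n = ((z_{α} + z_β)/C)² + 3.
(1.282 + 1.645) / 0.6184 = 2.927 / 0.6184 = 4.733.
n = 4.733² + 3 = 22.40 + 3 = 25.4.
Round up.

n = 26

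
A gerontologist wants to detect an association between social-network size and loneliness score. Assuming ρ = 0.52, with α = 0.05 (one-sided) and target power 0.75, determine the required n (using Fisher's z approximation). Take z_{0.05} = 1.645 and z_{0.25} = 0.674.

Fisher's z: C = ½·ln((1+r)/(1−r)) = ½·ln(3.1667) = 0.5763.
n = ((z_{α} + z_β)/C)² + 3.
(1.645 + 0.674) / 0.5763 = 2.319 / 0.5763 = 4.024.
n = 4.024² + 3 = 16.19 + 3 = 19.2.
Round up.

n = 20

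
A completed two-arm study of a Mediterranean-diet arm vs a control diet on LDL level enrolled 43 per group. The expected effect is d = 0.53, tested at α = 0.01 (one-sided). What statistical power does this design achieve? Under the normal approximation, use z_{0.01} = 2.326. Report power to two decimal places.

For two equal groups, power = Φ(d·√(n/2) − z_{α}).
d·√(n/2) = 0.53 × √(43/2) = 0.53 × 4.637 = 2.458.
z_β = 2.458 − 2.326 = 0.132.
Power = Φ(0.132) = 0.552.

power ≈ 0.55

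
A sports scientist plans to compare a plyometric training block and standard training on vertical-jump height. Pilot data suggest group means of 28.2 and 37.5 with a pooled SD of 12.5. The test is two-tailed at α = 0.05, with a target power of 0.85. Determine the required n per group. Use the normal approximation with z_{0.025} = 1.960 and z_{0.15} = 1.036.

n = 33 per group

Cohen's d = |M₁ − M₂| / SD_pooled = |28.2 − 37.5| / 12.5 = 9.3 / 12.5 = 0.744.
For two independent groups with equal n: n = 2·((z_{α/2} + z_β) / d)².
z_{α/2} + z_β = 1.960 + 1.036 = 2.996.
n = 2 × (2.996 / 0.744)² = 2 × 4.027² = 2 × 16.22 = 32.4.
Round up to the next whole participant.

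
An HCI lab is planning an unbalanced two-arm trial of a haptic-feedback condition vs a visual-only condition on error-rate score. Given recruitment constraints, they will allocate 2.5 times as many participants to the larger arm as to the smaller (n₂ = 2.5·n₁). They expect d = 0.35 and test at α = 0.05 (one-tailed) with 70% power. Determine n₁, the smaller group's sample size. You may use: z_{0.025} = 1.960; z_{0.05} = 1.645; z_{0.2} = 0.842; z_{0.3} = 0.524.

With allocation ratio k = n₂/n₁ = 2.5, Var(x̄₁−x̄₂) = σ²(1/n₁ + 1/(k·n₁)) = σ²·(k+1)/(k·n₁).
So n₁ = (1 + 1/k)·((z_{α} + z_β)/d)² = 1.400 × (2.169/0.35)².
n₁ = 1.400 × 38.40 = 53.8.
Round up: n₁ = 54, giving n₂ = 2.5 × 54 = 135.

n₁ = 54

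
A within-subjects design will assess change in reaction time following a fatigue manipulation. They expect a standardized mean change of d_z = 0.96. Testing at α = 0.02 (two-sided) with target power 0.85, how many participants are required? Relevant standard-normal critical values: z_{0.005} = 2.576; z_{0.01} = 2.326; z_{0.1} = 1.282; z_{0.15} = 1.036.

For a paired (one-sample on differences) test: n = ((z_{α/2} + z_β) / d)².
z_{α/2} + z_β = 2.326 + 1.036 = 3.362.
n = (3.362 / 0.96)² = 3.502² = 12.26.
Round up.

n = 13 pairs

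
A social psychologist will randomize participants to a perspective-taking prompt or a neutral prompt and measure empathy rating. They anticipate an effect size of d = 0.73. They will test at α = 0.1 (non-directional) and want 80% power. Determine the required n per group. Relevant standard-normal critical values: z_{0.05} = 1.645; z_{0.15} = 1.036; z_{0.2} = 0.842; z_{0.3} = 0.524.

For two independent groups with equal n: n = 2·((z_{α/2} + z_β) / d)².
z_{α/2} + z_β = 1.645 + 0.842 = 2.487.
n = 2 × (2.487 / 0.73)² = 2 × 3.407² = 2 × 11.61 = 23.2.
Round up to the next whole participant.

n = 24 per group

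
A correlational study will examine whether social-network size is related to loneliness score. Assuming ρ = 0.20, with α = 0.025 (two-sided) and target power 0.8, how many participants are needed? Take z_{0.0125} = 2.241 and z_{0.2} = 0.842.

n = 235

Fisher's z: C = ½·ln((1+r)/(1−r)) = ½·ln(1.5000) = 0.2027.
n = ((z_{α/2} + z_β)/C)² + 3.
(2.241 + 0.842) / 0.2027 = 3.083 / 0.2027 = 15.210.
n = 15.210² + 3 = 231.33 + 3 = 234.3.
Round up.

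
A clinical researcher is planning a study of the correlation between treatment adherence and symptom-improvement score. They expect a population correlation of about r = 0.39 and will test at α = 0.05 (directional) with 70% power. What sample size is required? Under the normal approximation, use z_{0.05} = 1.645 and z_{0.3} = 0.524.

n = 31

Fisher's z: C = ½·ln((1+r)/(1−r)) = ½·ln(2.2787) = 0.4118.
n = ((z_{α} + z_β)/C)² + 3.
(1.645 + 0.524) / 0.4118 = 2.169 / 0.4118 = 5.267.
n = 5.267² + 3 = 27.74 + 3 = 30.7.
Round up.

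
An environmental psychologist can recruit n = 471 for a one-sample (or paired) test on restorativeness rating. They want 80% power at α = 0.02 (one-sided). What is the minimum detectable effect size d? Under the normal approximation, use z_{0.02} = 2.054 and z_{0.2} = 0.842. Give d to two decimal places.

d_min ≈ 0.13

For a single sample (or paired design) of n = 471: d_min = (z_{α} + z_β)/√n.
z-sum = 2.054 + 0.842 = 2.896.
d_min = 2.896 / √471 = 2.896 / 21.703 = 0.133.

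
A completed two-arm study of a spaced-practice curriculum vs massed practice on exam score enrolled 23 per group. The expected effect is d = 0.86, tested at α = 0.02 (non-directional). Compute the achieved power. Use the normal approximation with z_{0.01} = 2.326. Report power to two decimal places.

For two equal groups, power = Φ(d·√(n/2) − z_{α/2}).
d·√(n/2) = 0.86 × √(23/2) = 0.86 × 3.391 = 2.916.
z_β = 2.916 − 2.326 = 0.590.
Power = Φ(0.590) = 0.723.

power ≈ 0.72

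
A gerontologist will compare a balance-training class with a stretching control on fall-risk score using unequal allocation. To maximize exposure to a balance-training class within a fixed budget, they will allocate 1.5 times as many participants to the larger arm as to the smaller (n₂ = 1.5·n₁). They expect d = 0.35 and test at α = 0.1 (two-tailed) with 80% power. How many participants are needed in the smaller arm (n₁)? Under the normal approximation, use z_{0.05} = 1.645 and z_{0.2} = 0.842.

n₁ = 85

With allocation ratio k = n₂/n₁ = 1.5, Var(x̄₁−x̄₂) = σ²(1/n₁ + 1/(k·n₁)) = σ²·(k+1)/(k·n₁).
So n₁ = (1 + 1/k)·((z_{α/2} + z_β)/d)² = 1.667 × (2.487/0.35)².
n₁ = 1.667 × 50.49 = 84.2.
Round up: n₁ = 85, giving n₂ = ⌈1.5 × 85⌉ = ⌈127.5⌉ = 128.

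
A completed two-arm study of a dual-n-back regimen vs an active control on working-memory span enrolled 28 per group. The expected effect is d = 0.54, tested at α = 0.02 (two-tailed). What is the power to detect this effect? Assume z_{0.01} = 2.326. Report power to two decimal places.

For two equal groups, power = Φ(d·√(n/2) − z_{α/2}).
d·√(n/2) = 0.54 × √(28/2) = 0.54 × 3.742 = 2.020.
z_β = 2.020 − 2.326 = -0.306.
Power = Φ(-0.306) = 0.380.

power ≈ 0.38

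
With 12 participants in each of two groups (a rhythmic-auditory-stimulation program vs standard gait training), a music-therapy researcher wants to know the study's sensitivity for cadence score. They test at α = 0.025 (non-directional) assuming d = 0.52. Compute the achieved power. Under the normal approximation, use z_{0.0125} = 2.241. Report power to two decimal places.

For two equal groups, power = Φ(d·√(n/2) − z_{α/2}).
d·√(n/2) = 0.52 × √(12/2) = 0.52 × 2.449 = 1.274.
z_β = 1.274 − 2.241 = -0.967.
Power = Φ(-0.967) = 0.167.

power ≈ 0.17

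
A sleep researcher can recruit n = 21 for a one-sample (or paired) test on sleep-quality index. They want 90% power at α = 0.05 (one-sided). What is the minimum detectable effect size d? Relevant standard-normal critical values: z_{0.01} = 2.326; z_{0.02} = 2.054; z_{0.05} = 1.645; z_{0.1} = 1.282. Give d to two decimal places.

d_min ≈ 0.64

For a single sample (or paired design) of n = 21: d_min = (z_{α} + z_β)/√n.
z-sum = 1.645 + 1.282 = 2.927.
d_min = 2.927 / √21 = 2.927 / 4.583 = 0.639.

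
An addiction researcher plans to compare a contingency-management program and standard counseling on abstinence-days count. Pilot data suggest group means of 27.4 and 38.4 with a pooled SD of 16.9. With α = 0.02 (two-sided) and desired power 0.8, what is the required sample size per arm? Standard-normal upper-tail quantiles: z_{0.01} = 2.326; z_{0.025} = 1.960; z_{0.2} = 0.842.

n = 48 per group

Cohen's d = |M₁ − M₂| / SD_pooled = |27.4 − 38.4| / 16.9 = 11.0 / 16.9 = 0.651.
For two independent groups with equal n: n = 2·((z_{α/2} + z_β) / d)².
z_{α/2} + z_β = 2.326 + 0.842 = 3.168.
n = 2 × (3.168 / 0.651)² = 2 × 4.866² = 2 × 23.68 = 47.4.
Round up to the next whole participant.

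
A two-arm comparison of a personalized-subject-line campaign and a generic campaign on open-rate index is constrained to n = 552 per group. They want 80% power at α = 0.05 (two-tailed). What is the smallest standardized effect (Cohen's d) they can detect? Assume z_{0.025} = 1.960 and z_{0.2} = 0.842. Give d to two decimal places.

d_min ≈ 0.17

For two independent groups of n = 552 each: d_min = (z_{α/2} + z_β)·√(2/n).
z-sum = 1.960 + 0.842 = 2.802.
d_min = 2.802 × √(2/552) = 2.802 × 0.0602 = 0.169.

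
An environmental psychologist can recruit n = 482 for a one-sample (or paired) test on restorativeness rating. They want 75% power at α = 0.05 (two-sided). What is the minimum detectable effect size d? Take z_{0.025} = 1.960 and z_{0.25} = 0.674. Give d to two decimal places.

d_min ≈ 0.12

For a single sample (or paired design) of n = 482: d_min = (z_{α/2} + z_β)/√n.
z-sum = 1.960 + 0.674 = 2.634.
d_min = 2.634 / √482 = 2.634 / 21.954 = 0.120.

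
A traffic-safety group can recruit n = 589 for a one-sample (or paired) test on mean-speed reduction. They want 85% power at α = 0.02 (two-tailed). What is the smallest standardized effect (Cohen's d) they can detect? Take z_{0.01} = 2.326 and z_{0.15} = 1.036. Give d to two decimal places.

d_min ≈ 0.14

For a single sample (or paired design) of n = 589: d_min = (z_{α/2} + z_β)/√n.
z-sum = 2.326 + 1.036 = 3.362.
d_min = 3.362 / √589 = 3.362 / 24.269 = 0.139.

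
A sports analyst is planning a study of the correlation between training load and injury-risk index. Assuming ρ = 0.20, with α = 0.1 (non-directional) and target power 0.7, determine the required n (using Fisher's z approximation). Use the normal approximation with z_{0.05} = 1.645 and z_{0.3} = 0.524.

Fisher's z: C = ½·ln((1+r)/(1−r)) = ½·ln(1.5000) = 0.2027.
n = ((z_{α/2} + z_β)/C)² + 3.
(1.645 + 0.524) / 0.2027 = 2.169 / 0.2027 = 10.701.
n = 10.701² + 3 = 114.50 + 3 = 117.5.
Round up.

n = 118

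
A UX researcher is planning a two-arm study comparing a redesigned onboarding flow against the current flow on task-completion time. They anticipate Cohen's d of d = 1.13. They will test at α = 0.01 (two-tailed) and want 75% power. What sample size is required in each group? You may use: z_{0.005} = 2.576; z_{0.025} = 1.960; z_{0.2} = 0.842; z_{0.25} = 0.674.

For two independent groups with equal n: n = 2·((z_{α/2} + z_β) / d)².
z_{α/2} + z_β = 2.576 + 0.674 = 3.250.
n = 2 × (3.250 / 1.13)² = 2 × 2.876² = 2 × 8.27 = 16.5.
Round up to the next whole participant.

n = 17 per group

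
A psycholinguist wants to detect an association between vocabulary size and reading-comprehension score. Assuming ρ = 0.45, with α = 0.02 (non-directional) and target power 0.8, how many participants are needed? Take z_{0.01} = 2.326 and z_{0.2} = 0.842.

Fisher's z: C = ½·ln((1+r)/(1−r)) = ½·ln(2.6364) = 0.4847.
n = ((z_{α/2} + z_β)/C)² + 3.
(2.326 + 0.842) / 0.4847 = 3.168 / 0.4847 = 6.536.
n = 6.536² + 3 = 42.72 + 3 = 45.7.
Round up.

n = 46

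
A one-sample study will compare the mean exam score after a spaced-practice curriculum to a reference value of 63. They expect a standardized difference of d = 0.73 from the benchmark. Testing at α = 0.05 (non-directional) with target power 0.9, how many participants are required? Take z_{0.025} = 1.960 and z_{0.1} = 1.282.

For a one-sample test: n = ((z_{α/2} + z_β) / d)².
z_{α/2} + z_β = 1.960 + 1.282 = 3.242.
n = (3.242 / 0.73)² = 4.441² = 19.72.
Round up.

n = 20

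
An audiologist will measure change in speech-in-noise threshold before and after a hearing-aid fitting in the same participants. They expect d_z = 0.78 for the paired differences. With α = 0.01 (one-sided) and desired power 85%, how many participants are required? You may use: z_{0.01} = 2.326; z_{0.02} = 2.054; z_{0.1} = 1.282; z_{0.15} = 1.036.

n = 19 pairs

For a paired (one-sample on differences) test: n = ((z_{α} + z_β) / d)².
z_{α} + z_β = 2.326 + 1.036 = 3.362.
n = (3.362 / 0.78)² = 4.310² = 18.58.
Round up.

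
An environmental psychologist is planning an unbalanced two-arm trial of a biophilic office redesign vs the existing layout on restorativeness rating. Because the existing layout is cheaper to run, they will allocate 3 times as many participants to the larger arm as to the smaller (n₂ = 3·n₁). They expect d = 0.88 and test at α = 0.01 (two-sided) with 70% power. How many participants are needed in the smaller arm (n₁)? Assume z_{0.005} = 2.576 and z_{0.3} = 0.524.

n₁ = 17

With allocation ratio k = n₂/n₁ = 3, Var(x̄₁−x̄₂) = σ²(1/n₁ + 1/(k·n₁)) = σ²·(k+1)/(k·n₁).
So n₁ = (1 + 1/k)·((z_{α/2} + z_β)/d)² = 1.333 × (3.100/0.88)².
n₁ = 1.333 × 12.41 = 16.5.
Round up: n₁ = 17, giving n₂ = 3 × 17 = 51.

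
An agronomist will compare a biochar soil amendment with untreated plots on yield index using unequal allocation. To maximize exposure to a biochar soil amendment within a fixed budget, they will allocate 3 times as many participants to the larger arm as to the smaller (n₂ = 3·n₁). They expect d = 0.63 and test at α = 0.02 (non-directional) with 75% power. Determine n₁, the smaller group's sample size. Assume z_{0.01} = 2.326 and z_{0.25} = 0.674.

With allocation ratio k = n₂/n₁ = 3, Var(x̄₁−x̄₂) = σ²(1/n₁ + 1/(k·n₁)) = σ²·(k+1)/(k·n₁).
So n₁ = (1 + 1/k)·((z_{α/2} + z_β)/d)² = 1.333 × (3.000/0.63)².
n₁ = 1.333 × 22.68 = 30.2.
Round up: n₁ = 31, giving n₂ = 3 × 31 = 93.

n₁ = 31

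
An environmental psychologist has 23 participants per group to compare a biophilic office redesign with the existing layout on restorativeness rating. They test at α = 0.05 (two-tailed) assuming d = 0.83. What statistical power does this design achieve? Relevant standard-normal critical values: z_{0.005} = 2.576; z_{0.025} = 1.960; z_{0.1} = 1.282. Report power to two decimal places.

For two equal groups, power = Φ(d·√(n/2) − z_{α/2}).
d·√(n/2) = 0.83 × √(23/2) = 0.83 × 3.391 = 2.815.
z_β = 2.815 − 1.960 = 0.855.
Power = Φ(0.855) = 0.804.

power ≈ 0.80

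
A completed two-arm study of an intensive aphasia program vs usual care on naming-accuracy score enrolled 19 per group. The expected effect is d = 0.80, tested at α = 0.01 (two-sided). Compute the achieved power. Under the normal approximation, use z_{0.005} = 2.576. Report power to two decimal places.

For two equal groups, power = Φ(d·√(n/2) − z_{α/2}).
d·√(n/2) = 0.80 × √(19/2) = 0.80 × 3.082 = 2.466.
z_β = 2.466 − 2.576 = -0.110.
Power = Φ(-0.110) = 0.456.

power ≈ 0.46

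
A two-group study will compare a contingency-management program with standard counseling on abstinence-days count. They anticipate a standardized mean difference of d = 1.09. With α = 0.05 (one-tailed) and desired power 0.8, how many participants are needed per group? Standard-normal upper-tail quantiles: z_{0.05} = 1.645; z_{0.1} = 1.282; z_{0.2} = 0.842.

For two independent groups with equal n: n = 2·((z_{α} + z_β) / d)².
z_{α} + z_β = 1.645 + 0.842 = 2.487.
n = 2 × (2.487 / 1.09)² = 2 × 2.282² = 2 × 5.21 = 10.4.
Round up to the next whole participant.

n = 11 per group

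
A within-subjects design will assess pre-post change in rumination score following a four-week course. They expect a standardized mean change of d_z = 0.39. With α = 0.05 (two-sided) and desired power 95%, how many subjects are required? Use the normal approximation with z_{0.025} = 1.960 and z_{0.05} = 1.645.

n = 86 pairs

For a paired (one-sample on differences) test: n = ((z_{α/2} + z_β) / d)².
z_{α/2} + z_β = 1.960 + 1.645 = 3.605.
n = (3.605 / 0.39)² = 9.244² = 85.44.
Round up.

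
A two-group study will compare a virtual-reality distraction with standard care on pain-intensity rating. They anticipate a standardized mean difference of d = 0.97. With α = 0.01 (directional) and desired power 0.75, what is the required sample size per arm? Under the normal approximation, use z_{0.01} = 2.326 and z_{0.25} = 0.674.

For two independent groups with equal n: n = 2·((z_{α} + z_β) / d)².
z_{α} + z_β = 2.326 + 0.674 = 3.000.
n = 2 × (3.000 / 0.97)² = 2 × 3.093² = 2 × 9.57 = 19.1.
Round up to the next whole participant.

n = 20 per group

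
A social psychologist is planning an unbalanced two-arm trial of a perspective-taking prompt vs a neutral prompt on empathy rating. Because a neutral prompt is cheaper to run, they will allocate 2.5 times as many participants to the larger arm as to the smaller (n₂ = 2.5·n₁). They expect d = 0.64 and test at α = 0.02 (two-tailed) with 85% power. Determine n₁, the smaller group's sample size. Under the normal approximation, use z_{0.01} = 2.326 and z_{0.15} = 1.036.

With allocation ratio k = n₂/n₁ = 2.5, Var(x̄₁−x̄₂) = σ²(1/n₁ + 1/(k·n₁)) = σ²·(k+1)/(k·n₁).
So n₁ = (1 + 1/k)·((z_{α/2} + z_β)/d)² = 1.400 × (3.362/0.64)².
n₁ = 1.400 × 27.60 = 38.6.
Round up: n₁ = 39, giving n₂ = ⌈2.5 × 39⌉ = ⌈97.5⌉ = 98.

n₁ = 39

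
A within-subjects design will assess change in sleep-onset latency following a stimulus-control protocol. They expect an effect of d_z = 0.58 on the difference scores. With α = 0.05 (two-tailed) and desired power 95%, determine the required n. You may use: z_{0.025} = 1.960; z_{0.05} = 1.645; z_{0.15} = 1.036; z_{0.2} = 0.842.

For a paired (one-sample on differences) test: n = ((z_{α/2} + z_β) / d)².
z_{α/2} + z_β = 1.960 + 1.645 = 3.605.
n = (3.605 / 0.58)² = 6.216² = 38.63.
Round up.

n = 39 pairs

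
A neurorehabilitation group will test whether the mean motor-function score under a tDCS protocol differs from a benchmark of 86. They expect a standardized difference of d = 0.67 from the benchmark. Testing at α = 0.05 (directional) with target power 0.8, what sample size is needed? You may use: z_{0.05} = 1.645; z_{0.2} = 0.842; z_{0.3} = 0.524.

n = 14

For a one-sample test: n = ((z_{α} + z_β) / d)².
z_{α} + z_β = 1.645 + 0.842 = 2.487.
n = (2.487 / 0.67)² = 3.712² = 13.78.
Round up.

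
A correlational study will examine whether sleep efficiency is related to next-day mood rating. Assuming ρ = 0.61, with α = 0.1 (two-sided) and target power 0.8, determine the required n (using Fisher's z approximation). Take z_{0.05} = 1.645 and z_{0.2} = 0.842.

n = 16

Fisher's z: C = ½·ln((1+r)/(1−r)) = ½·ln(4.1282) = 0.7089.
n = ((z_{α/2} + z_β)/C)² + 3.
(1.645 + 0.842) / 0.7089 = 2.487 / 0.7089 = 3.508.
n = 3.508² + 3 = 12.31 + 3 = 15.3.
Round up.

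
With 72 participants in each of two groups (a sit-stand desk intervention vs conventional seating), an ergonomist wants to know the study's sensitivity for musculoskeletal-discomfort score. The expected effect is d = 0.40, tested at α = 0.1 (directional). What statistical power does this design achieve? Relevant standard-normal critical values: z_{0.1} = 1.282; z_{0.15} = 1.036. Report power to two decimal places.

For two equal groups, power = Φ(d·√(n/2) − z_{α}).
d·√(n/2) = 0.40 × √(72/2) = 0.40 × 6.000 = 2.400.
z_β = 2.400 − 1.282 = 1.118.
Power = Φ(1.118) = 0.868.

power ≈ 0.87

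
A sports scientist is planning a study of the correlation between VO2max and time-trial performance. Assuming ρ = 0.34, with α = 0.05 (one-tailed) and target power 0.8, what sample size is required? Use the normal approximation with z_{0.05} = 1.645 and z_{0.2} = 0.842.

n = 53

Fisher's z: C = ½·ln((1+r)/(1−r)) = ½·ln(2.0303) = 0.3541.
n = ((z_{α} + z_β)/C)² + 3.
(1.645 + 0.842) / 0.3541 = 2.487 / 0.3541 = 7.023.
n = 7.023² + 3 = 49.33 + 3 = 52.3.
Round up.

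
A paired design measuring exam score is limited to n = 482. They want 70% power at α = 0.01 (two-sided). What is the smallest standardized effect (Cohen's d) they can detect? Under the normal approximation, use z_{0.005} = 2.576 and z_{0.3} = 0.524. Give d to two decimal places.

For a single sample (or paired design) of n = 482: d_min = (z_{α/2} + z_β)/√n.
z-sum = 2.576 + 0.524 = 3.100.
d_min = 3.100 / √482 = 3.100 / 21.954 = 0.141.

d_min ≈ 0.14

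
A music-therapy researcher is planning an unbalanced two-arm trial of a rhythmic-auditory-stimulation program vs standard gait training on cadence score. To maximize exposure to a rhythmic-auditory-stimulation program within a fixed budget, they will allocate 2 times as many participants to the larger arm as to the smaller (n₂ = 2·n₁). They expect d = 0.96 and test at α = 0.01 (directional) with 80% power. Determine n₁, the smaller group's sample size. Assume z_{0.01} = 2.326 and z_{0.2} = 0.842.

With allocation ratio k = n₂/n₁ = 2, Var(x̄₁−x̄₂) = σ²(1/n₁ + 1/(k·n₁)) = σ²·(k+1)/(k·n₁).
So n₁ = (1 + 1/k)·((z_{α} + z_β)/d)² = 1.500 × (3.168/0.96)².
n₁ = 1.500 × 10.89 = 16.3.
Round up: n₁ = 17, giving n₂ = 2 × 17 = 34.

n₁ = 17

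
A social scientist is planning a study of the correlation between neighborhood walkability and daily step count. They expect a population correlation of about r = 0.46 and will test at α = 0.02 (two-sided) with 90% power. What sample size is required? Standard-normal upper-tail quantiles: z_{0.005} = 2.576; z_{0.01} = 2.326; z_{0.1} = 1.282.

n = 56

Fisher's z: C = ½·ln((1+r)/(1−r)) = ½·ln(2.7037) = 0.4973.
n = ((z_{α/2} + z_β)/C)² + 3.
(2.326 + 1.282) / 0.4973 = 3.608 / 0.4973 = 7.255.
n = 7.255² + 3 = 52.64 + 3 = 55.6.
Round up.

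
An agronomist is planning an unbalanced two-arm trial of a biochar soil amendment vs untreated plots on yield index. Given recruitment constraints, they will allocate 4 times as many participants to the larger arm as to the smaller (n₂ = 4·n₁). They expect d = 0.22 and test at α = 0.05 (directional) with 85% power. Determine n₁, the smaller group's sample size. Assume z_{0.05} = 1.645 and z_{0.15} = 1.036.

With allocation ratio k = n₂/n₁ = 4, Var(x̄₁−x̄₂) = σ²(1/n₁ + 1/(k·n₁)) = σ²·(k+1)/(k·n₁).
So n₁ = (1 + 1/k)·((z_{α} + z_β)/d)² = 1.250 × (2.681/0.22)².
n₁ = 1.250 × 148.51 = 185.6.
Round up: n₁ = 186, giving n₂ = 4 × 186 = 744.

n₁ = 186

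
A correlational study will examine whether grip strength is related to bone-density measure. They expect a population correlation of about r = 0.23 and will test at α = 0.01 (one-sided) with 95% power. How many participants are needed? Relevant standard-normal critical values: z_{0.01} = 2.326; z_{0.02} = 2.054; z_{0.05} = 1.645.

Fisher's z: C = ½·ln((1+r)/(1−r)) = ½·ln(1.5974) = 0.2342.
n = ((z_{α} + z_β)/C)² + 3.
(2.326 + 1.645) / 0.2342 = 3.971 / 0.2342 = 16.956.
n = 16.956² + 3 = 287.49 + 3 = 290.5.
Round up.

n = 291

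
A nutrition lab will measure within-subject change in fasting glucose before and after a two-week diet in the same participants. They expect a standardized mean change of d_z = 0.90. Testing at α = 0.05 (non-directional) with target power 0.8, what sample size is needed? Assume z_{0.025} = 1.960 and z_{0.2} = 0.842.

For a paired (one-sample on differences) test: n = ((z_{α/2} + z_β) / d)².
z_{α/2} + z_β = 1.960 + 0.842 = 2.802.
n = (2.802 / 0.90)² = 3.113² = 9.69.
Round up.

n = 10 pairs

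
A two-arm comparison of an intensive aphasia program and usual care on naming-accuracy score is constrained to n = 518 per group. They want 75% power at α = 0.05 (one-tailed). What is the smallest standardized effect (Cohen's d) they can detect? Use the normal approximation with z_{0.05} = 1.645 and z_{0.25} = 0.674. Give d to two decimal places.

d_min ≈ 0.14

For two independent groups of n = 518 each: d_min = (z_{α} + z_β)·√(2/n).
z-sum = 1.645 + 0.674 = 2.319.
d_min = 2.319 × √(2/518) = 2.319 × 0.0621 = 0.144.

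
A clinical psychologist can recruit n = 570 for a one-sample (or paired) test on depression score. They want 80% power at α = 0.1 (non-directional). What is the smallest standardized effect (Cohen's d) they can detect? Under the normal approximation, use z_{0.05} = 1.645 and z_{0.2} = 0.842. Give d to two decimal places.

d_min ≈ 0.10

For a single sample (or paired design) of n = 570: d_min = (z_{α/2} + z_β)/√n.
z-sum = 1.645 + 0.842 = 2.487.
d_min = 2.487 / √570 = 2.487 / 23.875 = 0.104.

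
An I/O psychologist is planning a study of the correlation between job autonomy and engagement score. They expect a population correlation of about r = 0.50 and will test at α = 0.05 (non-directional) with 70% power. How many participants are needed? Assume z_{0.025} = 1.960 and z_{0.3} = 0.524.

Fisher's z: C = ½·ln((1+r)/(1−r)) = ½·ln(3.0000) = 0.5493.
n = ((z_{α/2} + z_β)/C)² + 3.
(1.960 + 0.524) / 0.5493 = 2.484 / 0.5493 = 4.522.
n = 4.522² + 3 = 20.45 + 3 = 23.4.
Round up.

n = 24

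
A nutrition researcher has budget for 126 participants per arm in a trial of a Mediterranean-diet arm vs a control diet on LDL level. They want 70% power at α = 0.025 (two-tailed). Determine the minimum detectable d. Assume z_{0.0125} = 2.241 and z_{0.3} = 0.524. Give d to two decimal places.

d_min ≈ 0.35

For two independent groups of n = 126 each: d_min = (z_{α/2} + z_β)·√(2/n).
z-sum = 2.241 + 0.524 = 2.765.
d_min = 2.765 × √(2/126) = 2.765 × 0.1260 = 0.348.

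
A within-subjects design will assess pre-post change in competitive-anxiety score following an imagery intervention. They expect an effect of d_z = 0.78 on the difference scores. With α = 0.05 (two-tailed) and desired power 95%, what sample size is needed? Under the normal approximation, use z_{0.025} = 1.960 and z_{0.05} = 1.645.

n = 22 pairs

For a paired (one-sample on differences) test: n = ((z_{α/2} + z_β) / d)².
z_{α/2} + z_β = 1.960 + 1.645 = 3.605.
n = (3.605 / 0.78)² = 4.622² = 21.36.
Round up.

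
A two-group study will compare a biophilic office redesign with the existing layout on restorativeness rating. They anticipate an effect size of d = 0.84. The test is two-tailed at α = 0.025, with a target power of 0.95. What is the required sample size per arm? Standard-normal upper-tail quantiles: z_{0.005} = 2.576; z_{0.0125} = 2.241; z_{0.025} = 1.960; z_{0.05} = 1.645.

For two independent groups with equal n: n = 2·((z_{α/2} + z_β) / d)².
z_{α/2} + z_β = 2.241 + 1.645 = 3.886.
n = 2 × (3.886 / 0.84)² = 2 × 4.626² = 2 × 21.40 = 42.8.
Round up to the next whole participant.

n = 43 per group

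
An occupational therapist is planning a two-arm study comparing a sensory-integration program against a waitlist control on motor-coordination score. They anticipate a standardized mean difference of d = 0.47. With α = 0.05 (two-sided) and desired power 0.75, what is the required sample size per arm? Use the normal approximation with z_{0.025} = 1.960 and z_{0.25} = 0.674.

For two independent groups with equal n: n = 2·((z_{α/2} + z_β) / d)².
z_{α/2} + z_β = 1.960 + 0.674 = 2.634.
n = 2 × (2.634 / 0.47)² = 2 × 5.604² = 2 × 31.41 = 62.8.
Round up to the next whole participant.

n = 63 per group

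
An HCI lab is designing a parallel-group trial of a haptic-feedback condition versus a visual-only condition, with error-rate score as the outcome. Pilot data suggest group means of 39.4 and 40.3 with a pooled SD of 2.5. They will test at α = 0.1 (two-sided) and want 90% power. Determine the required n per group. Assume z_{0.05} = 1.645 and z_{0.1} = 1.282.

Cohen's d = |M₁ − M₂| / SD_pooled = |39.4 − 40.3| / 2.5 = 0.9 / 2.5 = 0.360.
For two independent groups with equal n: n = 2·((z_{α/2} + z_β) / d)².
z_{α/2} + z_β = 1.645 + 1.282 = 2.927.
n = 2 × (2.927 / 0.360)² = 2 × 8.131² = 2 × 66.11 = 132.2.
Round up to the next whole participant.

n = 133 per group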